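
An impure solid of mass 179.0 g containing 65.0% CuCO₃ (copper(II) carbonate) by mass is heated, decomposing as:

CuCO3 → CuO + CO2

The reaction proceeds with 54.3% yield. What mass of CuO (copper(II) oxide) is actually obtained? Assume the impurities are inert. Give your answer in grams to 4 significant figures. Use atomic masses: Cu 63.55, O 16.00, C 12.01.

Pure CuCO3 available = 179.0 g × 0.650 = 116.35 g.
M(CuCO3) = 63.55 + 12.01 + 3(16.00) = 123.56 g/mol.
M(CuO) = 63.55 + 16.00 = 79.55 g/mol.
n(CuCO3) = 116.35 g / 123.56 g/mol = 0.94165 mol.
From the equation the CuCO3:CuO mole ratio is 1:1, so n(CuO) = 0.94165 × 1/1 = 0.94165 mol.
Mass of CuO = 0.94165 mol × 79.55 g/mol = 74.908 g.
Actual mass collected = 74.908 g × 0.543 = 40.675 g.

40.68 g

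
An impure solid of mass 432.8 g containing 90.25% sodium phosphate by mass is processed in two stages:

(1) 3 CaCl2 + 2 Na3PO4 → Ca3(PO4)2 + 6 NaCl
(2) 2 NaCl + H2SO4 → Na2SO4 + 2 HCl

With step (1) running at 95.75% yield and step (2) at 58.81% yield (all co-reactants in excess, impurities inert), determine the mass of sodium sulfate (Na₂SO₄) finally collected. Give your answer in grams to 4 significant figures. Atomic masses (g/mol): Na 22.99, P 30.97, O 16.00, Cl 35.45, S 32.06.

285.9 g

Pure Na3PO4 = 432.8 × 0.9025 = 390.60 g.
M(Na3PO4) = 3(22.99) + 30.97 + 4(16.00) = 163.94 g/mol.
M(Na2SO4) = 2(22.99) + 32.06 + 4(16.00) = 142.04 g/mol.
n(Na3PO4) = 390.60 / 163.94 = 2.3826 mol.
Step 1 (Na3PO4:NaCl = 2:6): theoretical n(NaCl) = 7.1478 mol; at 95.75% yield, n(NaCl) = 6.8440 mol.
Step 2 (NaCl:Na2SO4 = 2:1): theoretical n(Na2SO4) = 3.4220 mol, so theoretical mass = 3.4220 × 142.04 = 486.06 g.
At 58.81% yield, actual mass of Na2SO4 = 486.06 × 0.5881 = 285.85 g.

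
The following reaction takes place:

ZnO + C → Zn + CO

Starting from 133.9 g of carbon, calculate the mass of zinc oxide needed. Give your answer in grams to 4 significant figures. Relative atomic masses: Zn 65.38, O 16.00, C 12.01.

907.3 g

M(C) = 12.01 g/mol.
M(ZnO) = 65.38 + 16.00 = 81.38 g/mol.
n(C) = 133.90 g / 12.01 g/mol = 11.149 mol.
From the equation the C:ZnO mole ratio is 1:1, so n(ZnO) = 11.149 × 1/1 = 11.149 mol.
Mass of ZnO = 11.149 mol × 81.38 g/mol = 907.31 g.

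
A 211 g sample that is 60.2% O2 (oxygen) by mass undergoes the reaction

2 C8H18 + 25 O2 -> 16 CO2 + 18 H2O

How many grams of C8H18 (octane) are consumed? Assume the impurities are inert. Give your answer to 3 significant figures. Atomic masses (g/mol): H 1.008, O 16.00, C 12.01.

Mass of pure O2 = 211 g × 0.602 = 127.0 g.
M(O2) = 2(16.00) = 32.00 g/mol.
M(C8H18) = 8(12.01) + 18(1.008) = 114.224 g/mol.
n(O2) = 127.0 g / 32.00 g/mol = 3.969 mol.
From the equation the O2:C8H18 mole ratio is 25:2, so n(C8H18) = 3.969 × 2/25 = 0.3176 mol.
Mass of C8H18 = 0.3176 mol × 114.224 g/mol = 36.27 g.

36.3 g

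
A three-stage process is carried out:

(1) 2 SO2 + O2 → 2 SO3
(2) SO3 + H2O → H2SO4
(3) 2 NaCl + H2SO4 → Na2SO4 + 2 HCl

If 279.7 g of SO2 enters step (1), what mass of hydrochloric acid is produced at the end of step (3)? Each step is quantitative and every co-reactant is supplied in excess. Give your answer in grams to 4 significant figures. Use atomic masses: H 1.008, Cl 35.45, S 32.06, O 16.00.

M(SO2) = 32.06 + 2(16.00) = 64.06 g/mol.
M(HCl) = 1.008 + 35.45 = 36.458 g/mol.
n(SO2) = 279.7 / 64.06 = 4.3662 mol.
Reaction (1): SO2→SO3 ratio 2:2 ⇒ n(SO3) = 4.3662 mol.
Reaction (2): SO3→H2SO4 ratio 1:1 ⇒ n(H2SO4) = 4.3662 mol.
Reaction (3): H2SO4→HCl ratio 1:2 ⇒ n(HCl) = 8.7324 mol.
Mass of HCl = 8.7324 × 36.458 = 318.37 g.

318.4 g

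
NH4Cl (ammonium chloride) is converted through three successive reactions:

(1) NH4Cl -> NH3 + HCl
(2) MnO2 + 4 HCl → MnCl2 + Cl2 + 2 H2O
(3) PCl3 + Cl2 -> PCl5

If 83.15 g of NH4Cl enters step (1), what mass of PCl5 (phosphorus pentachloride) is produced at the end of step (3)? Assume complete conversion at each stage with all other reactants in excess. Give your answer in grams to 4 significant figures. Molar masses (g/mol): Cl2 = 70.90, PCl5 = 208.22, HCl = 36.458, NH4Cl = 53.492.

n(NH4Cl) = 83.15 / 53.492 = 1.5544 mol.
Reaction (1): NH4Cl→HCl ratio 1:1 ⇒ n(HCl) = 1.5544 mol.
Reaction (2): HCl→Cl2 ratio 4:1 ⇒ n(Cl2) = 0.38861 mol.
Reaction (3): Cl2→PCl5 ratio 1:1 ⇒ n(PCl5) = 0.38861 mol.
Mass of PCl5 = 0.38861 × 208.22 = 80.916 g.

80.92 g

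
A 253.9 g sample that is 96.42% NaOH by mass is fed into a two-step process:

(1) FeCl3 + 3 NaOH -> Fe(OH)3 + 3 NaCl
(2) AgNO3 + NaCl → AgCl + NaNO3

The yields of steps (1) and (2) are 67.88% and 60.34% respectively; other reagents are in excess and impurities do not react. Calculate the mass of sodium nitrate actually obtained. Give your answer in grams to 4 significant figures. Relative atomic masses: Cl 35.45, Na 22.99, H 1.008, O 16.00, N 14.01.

Pure NaOH = 253.9 × 0.9642 = 244.81 g.
M(NaOH) = 22.99 + 16.00 + 1.008 = 39.998 g/mol.
M(NaNO3) = 22.99 + 14.01 + 3(16.00) = 85.00 g/mol.
n(NaOH) = 244.81 / 39.998 = 6.1206 mol.
Step 1 (NaOH:NaCl = 3:3): theoretical n(NaCl) = 6.1206 mol; at 67.88% yield, n(NaCl) = 4.1546 mol.
Step 2 (NaCl:NaNO3 = 1:1): theoretical n(NaNO3) = 4.1546 mol, so theoretical mass = 4.1546 × 85.00 = 353.14 g.
At 60.34% yield, actual mass of NaNO3 = 353.14 × 0.6034 = 213.09 g.

213.1 g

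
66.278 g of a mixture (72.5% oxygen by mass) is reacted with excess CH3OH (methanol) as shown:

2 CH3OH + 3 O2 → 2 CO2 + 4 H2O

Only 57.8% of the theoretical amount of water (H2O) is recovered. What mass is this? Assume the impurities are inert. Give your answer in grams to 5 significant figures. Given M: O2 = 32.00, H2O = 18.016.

20.849 g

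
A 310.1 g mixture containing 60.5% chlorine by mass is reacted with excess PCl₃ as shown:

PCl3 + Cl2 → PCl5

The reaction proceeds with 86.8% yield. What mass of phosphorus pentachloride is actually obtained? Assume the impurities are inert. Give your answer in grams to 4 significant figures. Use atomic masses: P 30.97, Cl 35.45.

478.2 g

Pure Cl2 available = 310.1 g × 0.605 = 187.61 g.
M(Cl2) = 2(35.45) = 70.90 g/mol.
M(PCl5) = 30.97 + 5(35.45) = 208.22 g/mol.
n(Cl2) = 187.61 g / 70.90 g/mol = 2.6461 mol.
From the equation the Cl2:PCl5 mole ratio is 1:1, so n(PCl5) = 2.6461 × 1/1 = 2.6461 mol.
Mass of PCl5 = 2.6461 mol × 208.22 g/mol = 550.98 g.
Actual mass collected = 550.98 g × 0.868 = 478.25 g.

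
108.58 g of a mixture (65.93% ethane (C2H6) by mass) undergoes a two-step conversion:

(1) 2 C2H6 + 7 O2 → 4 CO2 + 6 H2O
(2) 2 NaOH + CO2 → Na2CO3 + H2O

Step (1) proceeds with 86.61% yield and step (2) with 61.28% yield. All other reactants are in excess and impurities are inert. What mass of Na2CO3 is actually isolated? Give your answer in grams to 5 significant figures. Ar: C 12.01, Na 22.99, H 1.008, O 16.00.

267.86 g

Pure C2H6 = 108.58 × 0.6593 = 71.5868 g.
M(C2H6) = 2(12.01) + 6(1.008) = 30.068 g/mol.
M(Na2CO3) = 2(22.99) + 12.01 + 3(16.00) = 105.99 g/mol.
n(C2H6) = 71.5868 / 30.068 = 2.38083 mol.
Step 1 (C2H6:CO2 = 2:4): theoretical n(CO2) = 4.76166 mol; at 86.61% yield, n(CO2) = 4.12407 mol.
Step 2 (CO2:Na2CO3 = 1:1): theoretical n(Na2CO3) = 4.12407 mol, so theoretical mass = 4.12407 × 105.99 = 437.111 g.
At 61.28% yield, actual mass of Na2CO3 = 437.111 × 0.6128 = 267.861 g.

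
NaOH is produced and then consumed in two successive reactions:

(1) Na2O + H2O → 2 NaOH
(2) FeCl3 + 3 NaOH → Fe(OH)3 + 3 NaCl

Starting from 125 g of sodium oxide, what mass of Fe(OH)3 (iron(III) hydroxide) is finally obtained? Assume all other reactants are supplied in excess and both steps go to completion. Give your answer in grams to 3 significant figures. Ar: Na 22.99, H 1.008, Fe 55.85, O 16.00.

M(Na2O) = 2(22.99) + 16.00 = 61.98 g/mol.
M(Fe(OH)3) = 55.85 + 3(16.00) + 3(1.008) = 106.874 g/mol.
n(Na2O) = 125.0 / 61.98 = 2.017 mol.
Step 1 gives a 1:2 ratio of Na2O to NaOH, so n(NaOH) = 4.034 mol.
In step 2 the NaOH:Fe(OH)3 ratio is 3:1, so n(Fe(OH)3) = 1.345 mol.
Mass of Fe(OH)3 = 1.345 × 106.874 = 143.7 g.

144 g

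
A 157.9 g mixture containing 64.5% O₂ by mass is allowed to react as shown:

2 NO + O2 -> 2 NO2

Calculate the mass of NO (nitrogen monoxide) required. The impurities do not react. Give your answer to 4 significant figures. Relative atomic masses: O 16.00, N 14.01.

191.0 g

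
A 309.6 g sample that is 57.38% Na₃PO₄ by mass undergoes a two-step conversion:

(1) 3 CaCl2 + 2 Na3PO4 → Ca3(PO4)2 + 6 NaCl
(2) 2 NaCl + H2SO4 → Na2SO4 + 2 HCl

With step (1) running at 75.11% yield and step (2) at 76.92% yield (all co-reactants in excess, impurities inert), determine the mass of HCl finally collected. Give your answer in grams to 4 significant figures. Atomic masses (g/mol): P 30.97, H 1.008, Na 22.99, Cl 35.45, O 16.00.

Pure Na3PO4 = 309.6 × 0.5738 = 177.65 g.
M(Na3PO4) = 3(22.99) + 30.97 + 4(16.00) = 163.94 g/mol.
M(HCl) = 1.008 + 35.45 = 36.458 g/mol.
n(Na3PO4) = 177.65 / 163.94 = 1.0836 mol.
Step 1 (Na3PO4:NaCl = 2:6): theoretical n(NaCl) = 3.2509 mol; at 75.11% yield, n(NaCl) = 2.4417 mol.
Step 2 (NaCl:HCl = 2:2): theoretical n(HCl) = 2.4417 mol, so theoretical mass = 2.4417 × 36.458 = 89.020 g.
At 76.92% yield, actual mass of HCl = 89.020 × 0.7692 = 68.474 g.

68.47 g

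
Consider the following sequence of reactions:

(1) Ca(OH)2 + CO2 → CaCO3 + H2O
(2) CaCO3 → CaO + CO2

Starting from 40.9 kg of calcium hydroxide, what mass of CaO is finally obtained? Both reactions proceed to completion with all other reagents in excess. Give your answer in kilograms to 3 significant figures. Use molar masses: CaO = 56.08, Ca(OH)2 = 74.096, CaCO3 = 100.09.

31.0 kg

40.9 kg = 40900 g.
n(Ca(OH)2) = 40900 / 74.096 = 552.0 mol.
Step 1 gives a 1:1 ratio of Ca(OH)2 to CaCO3, so n(CaCO3) = 552.0 mol.
In step 2 the CaCO3:CaO ratio is 1:1, so n(CaO) = 552.0 mol.
Mass of CaO = 552.0 × 56.08 = 30960 g = 31.0 kg.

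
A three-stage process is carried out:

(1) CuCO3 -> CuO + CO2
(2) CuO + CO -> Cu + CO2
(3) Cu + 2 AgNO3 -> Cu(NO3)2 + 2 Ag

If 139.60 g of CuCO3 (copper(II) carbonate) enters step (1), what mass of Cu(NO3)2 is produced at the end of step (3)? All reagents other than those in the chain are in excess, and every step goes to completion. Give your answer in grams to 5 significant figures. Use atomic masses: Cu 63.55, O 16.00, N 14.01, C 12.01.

211.92 g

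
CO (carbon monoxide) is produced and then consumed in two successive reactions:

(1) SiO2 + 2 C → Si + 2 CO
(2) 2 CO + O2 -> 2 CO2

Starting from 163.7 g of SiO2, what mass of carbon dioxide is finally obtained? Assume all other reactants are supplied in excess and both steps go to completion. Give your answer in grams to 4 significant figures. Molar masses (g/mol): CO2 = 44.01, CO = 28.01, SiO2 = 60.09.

n(SiO2) = 163.70 / 60.09 = 2.7242 mol.
Step 1 gives a 1:2 ratio of SiO2 to CO, so n(CO) = 5.4485 mol.
In step 2 the CO:CO2 ratio is 2:2, so n(CO2) = 5.4485 mol.
Mass of CO2 = 5.4485 × 44.01 = 239.79 g.

239.8 g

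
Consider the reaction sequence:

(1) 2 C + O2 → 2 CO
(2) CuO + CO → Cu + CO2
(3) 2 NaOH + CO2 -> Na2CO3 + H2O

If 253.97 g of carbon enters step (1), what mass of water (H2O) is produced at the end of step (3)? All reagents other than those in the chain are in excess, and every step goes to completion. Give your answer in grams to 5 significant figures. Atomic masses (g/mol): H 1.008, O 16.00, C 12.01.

M(C) = 12.01 g/mol.
M(H2O) = 2(1.008) + 16.00 = 18.016 g/mol.
n(C) = 253.97 / 12.01 = 21.1465 mol.
Reaction (1): C→CO ratio 2:2 ⇒ n(CO) = 21.1465 mol.
Reaction (2): CO→CO2 ratio 1:1 ⇒ n(CO2) = 21.1465 mol.
Reaction (3): CO2→H2O ratio 1:1 ⇒ n(H2O) = 21.1465 mol.
Mass of H2O = 21.1465 × 18.016 = 380.976 g.

380.98 g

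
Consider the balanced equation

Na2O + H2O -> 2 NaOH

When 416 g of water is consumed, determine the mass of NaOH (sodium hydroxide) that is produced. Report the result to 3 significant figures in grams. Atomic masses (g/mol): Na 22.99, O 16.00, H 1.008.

M(H2O) = 2(1.008) + 16.00 = 18.016 g/mol.
M(NaOH) = 22.99 + 16.00 + 1.008 = 39.998 g/mol.
n(H2O) = 416.0 g / 18.016 g/mol = 23.09 mol.
From the equation the H2O:NaOH mole ratio is 1:2, so n(NaOH) = 23.09 × 2/1 = 46.18 mol.
Mass of NaOH = 46.18 mol × 39.998 g/mol = 1847 g.

1850 g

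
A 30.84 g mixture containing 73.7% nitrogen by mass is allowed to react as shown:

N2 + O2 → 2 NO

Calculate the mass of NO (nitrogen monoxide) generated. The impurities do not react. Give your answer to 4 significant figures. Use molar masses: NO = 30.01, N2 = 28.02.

48.69 g

Mass of pure N2 = 30.84 g × 0.737 = 22.729 g.
n(N2) = 22.729 g / 28.02 g/mol = 0.81117 mol.
From the equation the N2:NO mole ratio is 1:2, so n(NO) = 0.81117 × 2/1 = 1.6223 mol.
Mass of NO = 1.6223 mol × 30.01 g/mol = 48.687 g.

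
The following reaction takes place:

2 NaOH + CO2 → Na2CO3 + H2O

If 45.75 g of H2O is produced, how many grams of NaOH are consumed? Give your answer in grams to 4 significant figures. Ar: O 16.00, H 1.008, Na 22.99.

203.1 g

M(H2O) = 2(1.008) + 16.00 = 18.016 g/mol.
M(NaOH) = 22.99 + 16.00 + 1.008 = 39.998 g/mol.
n(H2O) = 45.750 g / 18.016 g/mol = 2.5394 mol.
From the equation the H2O:NaOH mole ratio is 1:2, so n(NaOH) = 2.5394 × 2/1 = 5.0788 mol.
Mass of NaOH = 5.0788 mol × 39.998 g/mol = 203.14 g.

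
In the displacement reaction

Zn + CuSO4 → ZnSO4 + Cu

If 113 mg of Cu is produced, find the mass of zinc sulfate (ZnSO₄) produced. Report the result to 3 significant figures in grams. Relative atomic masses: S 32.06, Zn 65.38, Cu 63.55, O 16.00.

0.287 g

M(Cu) = 63.55 g/mol.
M(ZnSO4) = 65.38 + 32.06 + 4(16.00) = 161.44 g/mol.
Convert: 113 mg = 0.1130 g.
n(Cu) = 0.1130 g / 63.55 g/mol = 0.001778 mol.
From the equation the Cu:ZnSO4 mole ratio is 1:1, so n(ZnSO4) = 0.001778 × 1/1 = 0.001778 mol.
Mass of ZnSO4 = 0.001778 mol × 161.44 g/mol = 0.2871 g.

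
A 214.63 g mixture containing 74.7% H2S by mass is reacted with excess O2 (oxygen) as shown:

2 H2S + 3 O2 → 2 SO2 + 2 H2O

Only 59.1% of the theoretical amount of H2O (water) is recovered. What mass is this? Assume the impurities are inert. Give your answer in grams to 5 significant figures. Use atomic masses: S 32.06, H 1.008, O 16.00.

50.097 g

Pure H2S available = 214.63 g × 0.747 = 160.329 g.
M(H2S) = 2(1.008) + 32.06 = 34.076 g/mol.
M(H2O) = 2(1.008) + 16.00 = 18.016 g/mol.
n(H2S) = 160.329 g / 34.076 g/mol = 4.70503 mol.
From the equation the H2S:H2O mole ratio is 2:2, so n(H2O) = 4.70503 × 2/2 = 4.70503 mol.
Mass of H2O = 4.70503 mol × 18.016 g/mol = 84.7658 g.
Actual mass collected = 84.7658 g × 0.591 = 50.0966 g.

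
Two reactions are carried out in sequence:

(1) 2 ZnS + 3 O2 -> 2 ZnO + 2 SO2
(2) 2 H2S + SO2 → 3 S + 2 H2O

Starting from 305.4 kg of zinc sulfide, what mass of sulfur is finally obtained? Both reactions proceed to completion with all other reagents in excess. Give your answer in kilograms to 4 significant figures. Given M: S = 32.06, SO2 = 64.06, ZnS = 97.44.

305.4 kg = 305400 g.
n(ZnS) = 305400 / 97.44 = 3134.2 mol.
Step 1 gives a 2:2 ratio of ZnS to SO2, so n(SO2) = 3134.2 mol.
In step 2 the SO2:S ratio is 1:3, so n(S) = 9402.7 mol.
Mass of S = 9402.7 × 32.06 = 301450 g = 301.5 kg.

301.5 kg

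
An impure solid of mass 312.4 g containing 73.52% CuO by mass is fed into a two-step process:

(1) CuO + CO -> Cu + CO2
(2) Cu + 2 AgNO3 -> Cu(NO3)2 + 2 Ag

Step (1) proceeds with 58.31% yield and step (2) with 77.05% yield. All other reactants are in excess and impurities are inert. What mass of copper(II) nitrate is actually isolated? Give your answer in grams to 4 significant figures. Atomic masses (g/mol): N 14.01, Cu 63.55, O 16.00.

243.3 g

Pure CuO = 312.4 × 0.7352 = 229.68 g.
M(CuO) = 63.55 + 16.00 = 79.55 g/mol.
M(Cu(NO3)2) = 63.55 + 2(14.01) + 6(16.00) = 187.57 g/mol.
n(CuO) = 229.68 / 79.55 = 2.8872 mol.
Step 1 (CuO:Cu = 1:1): theoretical n(Cu) = 2.8872 mol; at 58.31% yield, n(Cu) = 1.6835 mol.
Step 2 (Cu:Cu(NO3)2 = 1:1): theoretical n(Cu(NO3)2) = 1.6835 mol, so theoretical mass = 1.6835 × 187.57 = 315.78 g.
At 77.05% yield, actual mass of Cu(NO3)2 = 315.78 × 0.7705 = 243.31 g.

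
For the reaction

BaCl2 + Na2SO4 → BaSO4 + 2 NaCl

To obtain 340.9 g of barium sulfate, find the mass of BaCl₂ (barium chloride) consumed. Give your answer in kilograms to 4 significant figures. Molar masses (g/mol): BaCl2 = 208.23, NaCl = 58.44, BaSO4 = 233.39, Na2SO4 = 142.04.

n(BaSO4) = 340.90 g / 233.39 g/mol = 1.4606 mol.
From the equation the BaSO4:BaCl2 mole ratio is 1:1, so n(BaCl2) = 1.4606 × 1/1 = 1.4606 mol.
Mass of BaCl2 = 1.4606 mol × 208.23 g/mol = 304.15 g.
Converting to kg: 304.15 g = 0.3042 kg.

0.3042 kg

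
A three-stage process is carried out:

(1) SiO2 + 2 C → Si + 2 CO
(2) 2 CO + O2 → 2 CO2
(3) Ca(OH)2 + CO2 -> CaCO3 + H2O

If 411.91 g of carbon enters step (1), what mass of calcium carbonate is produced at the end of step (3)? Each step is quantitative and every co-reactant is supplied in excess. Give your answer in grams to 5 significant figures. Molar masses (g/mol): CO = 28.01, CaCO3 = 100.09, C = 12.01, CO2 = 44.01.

n(C) = 411.91 / 12.01 = 34.2973 mol.
Reaction (1): C→CO ratio 2:2 ⇒ n(CO) = 34.2973 mol.
Reaction (2): CO→CO2 ratio 2:2 ⇒ n(CO2) = 34.2973 mol.
Reaction (3): CO2→CaCO3 ratio 1:1 ⇒ n(CaCO3) = 34.2973 mol.
Mass of CaCO3 = 34.2973 × 100.09 = 3432.81 g.

3432.8 g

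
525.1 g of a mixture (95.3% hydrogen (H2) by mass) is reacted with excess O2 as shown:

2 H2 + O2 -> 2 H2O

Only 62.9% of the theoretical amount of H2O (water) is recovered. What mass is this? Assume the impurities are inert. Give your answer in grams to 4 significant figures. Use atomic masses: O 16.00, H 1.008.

Pure H2 available = 525.1 g × 0.953 = 500.42 g.
M(H2) = 2(1.008) = 2.016 g/mol.
M(H2O) = 2(1.008) + 16.00 = 18.016 g/mol.
n(H2) = 500.42 g / 2.016 g/mol = 248.22 mol.
From the equation the H2:H2O mole ratio is 2:2, so n(H2O) = 248.22 × 2/2 = 248.22 mol.
Mass of H2O = 248.22 mol × 18.016 g/mol = 4472.0 g.
Actual mass collected = 4472.0 g × 0.629 = 2812.9 g.

2813 g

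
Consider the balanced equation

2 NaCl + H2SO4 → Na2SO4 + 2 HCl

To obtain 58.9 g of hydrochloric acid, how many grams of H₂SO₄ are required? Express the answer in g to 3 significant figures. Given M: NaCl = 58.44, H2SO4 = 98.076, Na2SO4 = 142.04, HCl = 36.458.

n(HCl) = 58.90 g / 36.458 g/mol = 1.616 mol.
From the equation the HCl:H2SO4 mole ratio is 2:1, so n(H2SO4) = 1.616 × 1/2 = 0.8078 mol.
Mass of H2SO4 = 0.8078 mol × 98.076 g/mol = 79.22 g.

79.2 g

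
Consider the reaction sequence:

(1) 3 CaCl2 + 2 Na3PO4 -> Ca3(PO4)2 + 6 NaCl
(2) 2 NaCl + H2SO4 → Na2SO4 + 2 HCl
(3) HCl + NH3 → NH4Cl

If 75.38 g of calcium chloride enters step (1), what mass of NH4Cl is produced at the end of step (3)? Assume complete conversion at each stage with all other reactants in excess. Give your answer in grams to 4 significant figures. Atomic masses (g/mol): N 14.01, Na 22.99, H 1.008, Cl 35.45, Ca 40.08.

72.67 g

M(CaCl2) = 40.08 + 2(35.45) = 110.98 g/mol.
M(NH4Cl) = 14.01 + 4(1.008) + 35.45 = 53.492 g/mol.
n(CaCl2) = 75.38 / 110.98 = 0.67922 mol.
Reaction (1): CaCl2→NaCl ratio 3:6 ⇒ n(NaCl) = 1.3584 mol.
Reaction (2): NaCl→HCl ratio 2:2 ⇒ n(HCl) = 1.3584 mol.
Reaction (3): HCl→NH4Cl ratio 1:1 ⇒ n(NH4Cl) = 1.3584 mol.
Mass of NH4Cl = 1.3584 × 53.492 = 72.666 g.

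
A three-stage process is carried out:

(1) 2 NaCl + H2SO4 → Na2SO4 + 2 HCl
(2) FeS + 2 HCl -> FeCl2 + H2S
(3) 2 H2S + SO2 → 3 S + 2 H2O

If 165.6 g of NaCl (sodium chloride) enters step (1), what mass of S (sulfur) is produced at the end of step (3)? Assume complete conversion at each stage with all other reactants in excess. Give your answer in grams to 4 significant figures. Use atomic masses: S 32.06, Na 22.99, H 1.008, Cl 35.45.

68.14 g

M(NaCl) = 22.99 + 35.45 = 58.44 g/mol.
M(S) = 32.06 g/mol.
n(NaCl) = 165.6 / 58.44 = 2.8337 mol.
Reaction (1): NaCl→HCl ratio 2:2 ⇒ n(HCl) = 2.8337 mol.
Reaction (2): HCl→H2S ratio 2:1 ⇒ n(H2S) = 1.4168 mol.
Reaction (3): H2S→S ratio 2:3 ⇒ n(S) = 2.1253 mol.
Mass of S = 2.1253 × 32.06 = 68.136 g.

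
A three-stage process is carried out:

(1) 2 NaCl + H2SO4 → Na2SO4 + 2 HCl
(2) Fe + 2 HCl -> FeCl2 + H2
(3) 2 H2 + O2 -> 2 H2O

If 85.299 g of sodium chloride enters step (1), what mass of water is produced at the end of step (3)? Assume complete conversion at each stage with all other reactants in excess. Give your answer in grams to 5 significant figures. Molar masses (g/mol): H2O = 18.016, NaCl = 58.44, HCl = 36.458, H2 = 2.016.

13.148 g

n(NaCl) = 85.299 / 58.44 = 1.45960 mol.
Reaction (1): NaCl→HCl ratio 2:2 ⇒ n(HCl) = 1.45960 mol.
Reaction (2): HCl→H2 ratio 2:1 ⇒ n(H2) = 0.729800 mol.
Reaction (3): H2→H2O ratio 2:2 ⇒ n(H2O) = 0.729800 mol.
Mass of H2O = 0.729800 × 18.016 = 13.1481 g.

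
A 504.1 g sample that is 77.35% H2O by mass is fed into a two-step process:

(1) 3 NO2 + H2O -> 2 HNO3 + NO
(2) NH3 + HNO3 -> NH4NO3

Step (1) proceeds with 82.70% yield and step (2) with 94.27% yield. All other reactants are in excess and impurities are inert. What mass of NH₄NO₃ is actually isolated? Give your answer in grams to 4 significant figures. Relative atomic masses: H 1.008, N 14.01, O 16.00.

2701 g

Pure H2O = 504.1 × 0.7735 = 389.92 g.
M(H2O) = 2(1.008) + 16.00 = 18.016 g/mol.
M(NH4NO3) = 2(14.01) + 4(1.008) + 3(16.00) = 80.052 g/mol.
n(H2O) = 389.92 / 18.016 = 21.643 mol.
Step 1 (H2O:HNO3 = 1:2): theoretical n(HNO3) = 43.286 mol; at 82.70% yield, n(HNO3) = 35.798 mol.
Step 2 (HNO3:NH4NO3 = 1:1): theoretical n(NH4NO3) = 35.798 mol, so theoretical mass = 35.798 × 80.052 = 2865.7 g.
At 94.27% yield, actual mass of NH4NO3 = 2865.7 × 0.9427 = 2701.5 g.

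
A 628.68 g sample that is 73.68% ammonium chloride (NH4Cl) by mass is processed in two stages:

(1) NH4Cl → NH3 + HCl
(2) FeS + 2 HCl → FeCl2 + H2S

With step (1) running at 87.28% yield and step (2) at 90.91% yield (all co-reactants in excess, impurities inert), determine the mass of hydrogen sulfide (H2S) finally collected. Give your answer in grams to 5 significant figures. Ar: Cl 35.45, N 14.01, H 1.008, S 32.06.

Pure NH4Cl = 628.68 × 0.7368 = 463.211 g.
M(NH4Cl) = 14.01 + 4(1.008) + 35.45 = 53.492 g/mol.
M(H2S) = 2(1.008) + 32.06 = 34.076 g/mol.
n(NH4Cl) = 463.211 / 53.492 = 8.65945 mol.
Step 1 (NH4Cl:HCl = 1:1): theoretical n(HCl) = 8.65945 mol; at 87.28% yield, n(HCl) = 7.55797 mol.
Step 2 (HCl:H2S = 2:1): theoretical n(H2S) = 3.77898 mol, so theoretical mass = 3.77898 × 34.076 = 128.773 g.
At 90.91% yield, actual mass of H2S = 128.773 × 0.9091 = 117.067 g.

117.07 g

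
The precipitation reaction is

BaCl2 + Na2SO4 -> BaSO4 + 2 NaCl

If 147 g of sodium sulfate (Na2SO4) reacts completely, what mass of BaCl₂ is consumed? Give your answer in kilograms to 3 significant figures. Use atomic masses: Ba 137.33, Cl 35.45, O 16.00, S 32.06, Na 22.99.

M(Na2SO4) = 2(22.99) + 32.06 + 4(16.00) = 142.04 g/mol.
M(BaCl2) = 137.33 + 2(35.45) = 208.23 g/mol.
n(Na2SO4) = 147.0 g / 142.04 g/mol = 1.035 mol.
From the equation the Na2SO4:BaCl2 mole ratio is 1:1, so n(BaCl2) = 1.035 × 1/1 = 1.035 mol.
Mass of BaCl2 = 1.035 mol × 208.23 g/mol = 215.5 g.
Converting to kg: 215.5 g = 0.216 kg.

0.216 kg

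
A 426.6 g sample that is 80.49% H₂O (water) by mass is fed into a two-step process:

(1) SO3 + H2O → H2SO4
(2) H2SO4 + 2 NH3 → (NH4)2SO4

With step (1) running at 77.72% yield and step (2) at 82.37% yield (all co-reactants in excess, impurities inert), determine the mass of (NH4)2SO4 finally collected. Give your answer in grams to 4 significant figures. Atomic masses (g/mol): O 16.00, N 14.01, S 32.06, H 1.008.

Pure H2O = 426.6 × 0.8049 = 343.37 g.
M(H2O) = 2(1.008) + 16.00 = 18.016 g/mol.
M((NH4)2SO4) = 2(14.01) + 8(1.008) + 32.06 + 4(16.00) = 132.144 g/mol.
n(H2O) = 343.37 / 18.016 = 19.059 mol.
Step 1 (H2O:H2SO4 = 1:1): theoretical n(H2SO4) = 19.059 mol; at 77.72% yield, n(H2SO4) = 14.813 mol.
Step 2 (H2SO4:(NH4)2SO4 = 1:1): theoretical n((NH4)2SO4) = 14.813 mol, so theoretical mass = 14.813 × 132.144 = 1957.4 g.
At 82.37% yield, actual mass of (NH4)2SO4 = 1957.4 × 0.8237 = 1612.3 g.

1612 g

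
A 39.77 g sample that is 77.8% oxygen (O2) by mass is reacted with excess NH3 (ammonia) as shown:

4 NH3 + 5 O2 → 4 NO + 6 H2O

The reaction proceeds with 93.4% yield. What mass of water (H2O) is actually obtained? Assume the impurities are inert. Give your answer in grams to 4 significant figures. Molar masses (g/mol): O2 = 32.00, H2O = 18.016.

19.52 g

Pure O2 available = 39.77 g × 0.778 = 30.941 g.
n(O2) = 30.941 g / 32.00 g/mol = 0.96691 mol.
From the equation the O2:H2O mole ratio is 5:6, so n(H2O) = 0.96691 × 6/5 = 1.1603 mol.
Mass of H2O = 1.1603 mol × 18.016 g/mol = 20.904 g.
Actual mass collected = 20.904 g × 0.934 = 19.524 g.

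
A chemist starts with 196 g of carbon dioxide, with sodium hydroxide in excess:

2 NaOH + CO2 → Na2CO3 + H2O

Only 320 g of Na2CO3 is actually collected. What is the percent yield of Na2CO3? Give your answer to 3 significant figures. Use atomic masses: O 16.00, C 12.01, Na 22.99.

M(CO2) = 12.01 + 2(16.00) = 44.01 g/mol.
M(Na2CO3) = 2(22.99) + 12.01 + 3(16.00) = 105.99 g/mol.
n(CO2) = 196.0 g / 44.01 g/mol = 4.454 mol.
From the equation the CO2:Na2CO3 mole ratio is 1:1, so n(Na2CO3) = 4.454 × 1/1 = 4.454 mol.
Mass of Na2CO3 = 4.454 mol × 105.99 g/mol = 472.0 g.
This is the theoretical yield. Percent yield = 320 g / 472.0 g × 100% = 67.79%.

67.8 %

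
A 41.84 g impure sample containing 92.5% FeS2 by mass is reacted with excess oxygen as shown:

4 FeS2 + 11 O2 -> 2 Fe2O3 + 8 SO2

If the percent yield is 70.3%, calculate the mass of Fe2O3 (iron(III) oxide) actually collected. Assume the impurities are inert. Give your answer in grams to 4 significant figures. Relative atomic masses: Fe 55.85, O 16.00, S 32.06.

Pure FeS2 available = 41.84 g × 0.925 = 38.702 g.
M(FeS2) = 55.85 + 2(32.06) = 119.97 g/mol.
M(Fe2O3) = 2(55.85) + 3(16.00) = 159.70 g/mol.
n(FeS2) = 38.702 g / 119.97 g/mol = 0.32260 mol.
From the equation the FeS2:Fe2O3 mole ratio is 4:2, so n(Fe2O3) = 0.32260 × 2/4 = 0.16130 mol.
Mass of Fe2O3 = 0.16130 mol × 159.70 g/mol = 25.759 g.
Actual mass collected = 25.759 g × 0.703 = 18.109 g.

18.11 g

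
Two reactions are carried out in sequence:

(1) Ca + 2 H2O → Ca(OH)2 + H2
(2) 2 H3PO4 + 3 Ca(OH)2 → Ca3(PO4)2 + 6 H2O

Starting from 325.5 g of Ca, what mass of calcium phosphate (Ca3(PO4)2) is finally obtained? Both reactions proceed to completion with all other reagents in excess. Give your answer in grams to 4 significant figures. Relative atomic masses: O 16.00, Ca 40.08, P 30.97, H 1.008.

839.7 g

M(Ca) = 40.08 g/mol.
M(Ca3(PO4)2) = 3(40.08) + 2(30.97) + 8(16.00) = 310.18 g/mol.
n(Ca) = 325.50 / 40.08 = 8.1213 mol.
Step 1 gives a 1:1 ratio of Ca to Ca(OH)2, so n(Ca(OH)2) = 8.1213 mol.
In step 2 the Ca(OH)2:Ca3(PO4)2 ratio is 3:1, so n(Ca3(PO4)2) = 2.7071 mol.
Mass of Ca3(PO4)2 = 2.7071 × 310.18 = 839.68 g.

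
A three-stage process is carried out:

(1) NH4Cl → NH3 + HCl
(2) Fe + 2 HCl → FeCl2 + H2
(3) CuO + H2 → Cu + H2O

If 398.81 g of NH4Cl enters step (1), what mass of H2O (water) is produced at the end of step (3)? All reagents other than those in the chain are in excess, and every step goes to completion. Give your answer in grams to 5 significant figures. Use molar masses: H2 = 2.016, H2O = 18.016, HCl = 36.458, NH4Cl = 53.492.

67.159 g

n(NH4Cl) = 398.81 / 53.492 = 7.45551 mol.
Reaction (1): NH4Cl→HCl ratio 1:1 ⇒ n(HCl) = 7.45551 mol.
Reaction (2): HCl→H2 ratio 2:1 ⇒ n(H2) = 3.72775 mol.
Reaction (3): H2→H2O ratio 1:1 ⇒ n(H2O) = 3.72775 mol.
Mass of H2O = 3.72775 × 18.016 = 67.1592 g.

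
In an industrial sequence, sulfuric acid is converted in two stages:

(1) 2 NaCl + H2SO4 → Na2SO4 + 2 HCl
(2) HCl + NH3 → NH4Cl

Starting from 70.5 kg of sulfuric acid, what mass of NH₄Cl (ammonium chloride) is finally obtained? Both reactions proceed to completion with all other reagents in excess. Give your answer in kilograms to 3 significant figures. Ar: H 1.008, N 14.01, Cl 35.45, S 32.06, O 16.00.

M(H2SO4) = 2(1.008) + 32.06 + 4(16.00) = 98.076 g/mol.
M(NH4Cl) = 14.01 + 4(1.008) + 35.45 = 53.492 g/mol.
70.5 kg = 70500 g.
n(H2SO4) = 70500 / 98.076 = 718.8 mol.
Step 1 gives a 1:2 ratio of H2SO4 to HCl, so n(HCl) = 1438 mol.
In step 2 the HCl:NH4Cl ratio is 1:1, so n(NH4Cl) = 1438 mol.
Mass of NH4Cl = 1438 × 53.492 = 76900 g = 76.9 kg.

76.9 kg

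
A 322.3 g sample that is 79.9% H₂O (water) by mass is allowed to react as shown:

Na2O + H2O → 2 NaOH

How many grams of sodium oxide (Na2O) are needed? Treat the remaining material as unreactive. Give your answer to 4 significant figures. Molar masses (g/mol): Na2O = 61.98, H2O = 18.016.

885.9 g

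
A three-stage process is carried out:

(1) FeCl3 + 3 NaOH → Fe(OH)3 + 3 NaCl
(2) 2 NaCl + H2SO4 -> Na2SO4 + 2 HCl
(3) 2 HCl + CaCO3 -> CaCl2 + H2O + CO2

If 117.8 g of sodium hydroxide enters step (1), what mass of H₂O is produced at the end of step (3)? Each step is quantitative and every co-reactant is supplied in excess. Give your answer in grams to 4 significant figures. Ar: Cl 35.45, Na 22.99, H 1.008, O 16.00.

M(NaOH) = 22.99 + 16.00 + 1.008 = 39.998 g/mol.
M(H2O) = 2(1.008) + 16.00 = 18.016 g/mol.
n(NaOH) = 117.8 / 39.998 = 2.9451 mol.
Reaction (1): NaOH→NaCl ratio 3:3 ⇒ n(NaCl) = 2.9451 mol.
Reaction (2): NaCl→HCl ratio 2:2 ⇒ n(HCl) = 2.9451 mol.
Reaction (3): HCl→H2O ratio 2:1 ⇒ n(H2O) = 1.4726 mol.
Mass of H2O = 1.4726 × 18.016 = 26.530 g.

26.53 g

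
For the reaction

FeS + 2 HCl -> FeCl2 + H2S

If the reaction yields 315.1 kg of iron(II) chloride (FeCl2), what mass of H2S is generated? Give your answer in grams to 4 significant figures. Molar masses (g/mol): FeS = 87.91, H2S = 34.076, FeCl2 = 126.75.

Convert: 315.1 kg = 315100 g.
n(FeCl2) = 315100 g / 126.75 g/mol = 2486.0 mol.
From the equation the FeCl2:H2S mole ratio is 1:1, so n(H2S) = 2486.0 × 1/1 = 2486.0 mol.
Mass of H2S = 2486.0 mol × 34.076 g/mol = 84713 g.

84710 g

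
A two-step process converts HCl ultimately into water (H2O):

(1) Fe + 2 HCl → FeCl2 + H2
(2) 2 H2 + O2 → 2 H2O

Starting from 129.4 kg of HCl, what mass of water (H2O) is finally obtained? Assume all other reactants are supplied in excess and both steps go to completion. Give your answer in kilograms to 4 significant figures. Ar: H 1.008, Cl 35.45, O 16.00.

M(HCl) = 1.008 + 35.45 = 36.458 g/mol.
M(H2O) = 2(1.008) + 16.00 = 18.016 g/mol.
129.4 kg = 129400 g.
n(HCl) = 129400 / 36.458 = 3549.3 mol.
Step 1 gives a 2:1 ratio of HCl to H2, so n(H2) = 1774.6 mol.
In step 2 the H2:H2O ratio is 2:2, so n(H2O) = 1774.6 mol.
Mass of H2O = 1774.6 × 18.016 = 31972 g = 31.97 kg.

31.97 kg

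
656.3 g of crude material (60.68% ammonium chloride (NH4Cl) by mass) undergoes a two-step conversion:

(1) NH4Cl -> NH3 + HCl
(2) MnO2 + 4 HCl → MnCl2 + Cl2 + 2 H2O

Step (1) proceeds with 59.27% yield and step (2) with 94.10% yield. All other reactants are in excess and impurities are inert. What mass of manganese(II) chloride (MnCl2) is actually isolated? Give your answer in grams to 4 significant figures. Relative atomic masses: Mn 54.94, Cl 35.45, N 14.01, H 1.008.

Pure NH4Cl = 656.3 × 0.6068 = 398.24 g.
M(NH4Cl) = 14.01 + 4(1.008) + 35.45 = 53.492 g/mol.
M(MnCl2) = 54.94 + 2(35.45) = 125.84 g/mol.
n(NH4Cl) = 398.24 / 53.492 = 7.4449 mol.
Step 1 (NH4Cl:HCl = 1:1): theoretical n(HCl) = 7.4449 mol; at 59.27% yield, n(HCl) = 4.4126 mol.
Step 2 (HCl:MnCl2 = 4:1): theoretical n(MnCl2) = 1.1031 mol, so theoretical mass = 1.1031 × 125.84 = 138.82 g.
At 94.10% yield, actual mass of MnCl2 = 138.82 × 0.9410 = 130.63 g.

130.6 g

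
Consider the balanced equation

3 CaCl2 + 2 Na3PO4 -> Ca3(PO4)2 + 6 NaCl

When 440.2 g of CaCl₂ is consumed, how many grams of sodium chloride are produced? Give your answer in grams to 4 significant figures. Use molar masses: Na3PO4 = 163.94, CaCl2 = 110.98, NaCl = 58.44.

n(CaCl2) = 440.20 g / 110.98 g/mol = 3.9665 mol.
From the equation the CaCl2:NaCl mole ratio is 3:6, so n(NaCl) = 3.9665 × 6/3 = 7.9330 mol.
Mass of NaCl = 7.9330 mol × 58.44 g/mol = 463.60 g.

463.6 g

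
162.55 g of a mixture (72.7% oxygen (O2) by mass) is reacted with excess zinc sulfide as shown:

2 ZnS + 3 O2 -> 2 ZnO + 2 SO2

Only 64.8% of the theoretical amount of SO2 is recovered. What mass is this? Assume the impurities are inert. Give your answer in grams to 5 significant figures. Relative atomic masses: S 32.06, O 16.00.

102.20 g

Pure O2 available = 162.55 g × 0.727 = 118.174 g.
M(O2) = 2(16.00) = 32.00 g/mol.
M(SO2) = 32.06 + 2(16.00) = 64.06 g/mol.
n(O2) = 118.174 g / 32.00 g/mol = 3.69293 mol.
From the equation the O2:SO2 mole ratio is 3:2, so n(SO2) = 3.69293 × 2/3 = 2.46196 mol.
Mass of SO2 = 2.46196 mol × 64.06 g/mol = 157.713 g.
Actual mass collected = 157.713 g × 0.648 = 102.198 g.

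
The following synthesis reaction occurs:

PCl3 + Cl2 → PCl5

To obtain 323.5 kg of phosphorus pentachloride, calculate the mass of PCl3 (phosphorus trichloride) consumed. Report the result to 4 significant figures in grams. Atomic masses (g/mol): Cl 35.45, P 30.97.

M(PCl5) = 30.97 + 5(35.45) = 208.22 g/mol.
M(PCl3) = 30.97 + 3(35.45) = 137.32 g/mol.
Convert: 323.5 kg = 323500 g.
n(PCl5) = 323500 g / 208.22 g/mol = 1553.6 mol.
From the equation the PCl5:PCl3 mole ratio is 1:1, so n(PCl3) = 1553.6 × 1/1 = 1553.6 mol.
Mass of PCl3 = 1553.6 mol × 137.32 g/mol = 213350 g.

213300 g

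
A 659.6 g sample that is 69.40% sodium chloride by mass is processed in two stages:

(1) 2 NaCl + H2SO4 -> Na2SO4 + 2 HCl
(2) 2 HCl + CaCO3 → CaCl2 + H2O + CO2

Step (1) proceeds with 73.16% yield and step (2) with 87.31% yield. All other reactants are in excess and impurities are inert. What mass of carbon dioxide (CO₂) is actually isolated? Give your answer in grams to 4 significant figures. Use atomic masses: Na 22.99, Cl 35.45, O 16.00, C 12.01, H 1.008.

Pure NaCl = 659.6 × 0.6940 = 457.76 g.
M(NaCl) = 22.99 + 35.45 = 58.44 g/mol.
M(CO2) = 12.01 + 2(16.00) = 44.01 g/mol.
n(NaCl) = 457.76 / 58.44 = 7.8330 mol.
Step 1 (NaCl:HCl = 2:2): theoretical n(HCl) = 7.8330 mol; at 73.16% yield, n(HCl) = 5.7306 mol.
Step 2 (HCl:CO2 = 2:1): theoretical n(CO2) = 2.8653 mol, so theoretical mass = 2.8653 × 44.01 = 126.10 g.
At 87.31% yield, actual mass of CO2 = 126.10 × 0.8731 = 110.10 g.

110.1 g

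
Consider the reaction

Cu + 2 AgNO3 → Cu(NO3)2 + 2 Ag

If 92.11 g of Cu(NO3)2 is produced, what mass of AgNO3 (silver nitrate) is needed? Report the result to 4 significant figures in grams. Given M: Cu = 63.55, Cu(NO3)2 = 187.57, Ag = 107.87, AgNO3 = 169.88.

166.8 g

n(Cu(NO3)2) = 92.110 g / 187.57 g/mol = 0.49107 mol.
From the equation the Cu(NO3)2:AgNO3 mole ratio is 1:2, so n(AgNO3) = 0.49107 × 2/1 = 0.98214 mol.
Mass of AgNO3 = 0.98214 mol × 169.88 g/mol = 166.85 g.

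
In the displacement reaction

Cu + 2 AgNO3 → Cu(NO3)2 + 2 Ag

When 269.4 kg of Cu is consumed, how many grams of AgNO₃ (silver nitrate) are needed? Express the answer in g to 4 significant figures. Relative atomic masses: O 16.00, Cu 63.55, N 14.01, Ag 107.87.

1440000 g

M(Cu) = 63.55 g/mol.
M(AgNO3) = 107.87 + 14.01 + 3(16.00) = 169.88 g/mol.
Convert: 269.4 kg = 269400 g.
n(Cu) = 269400 g / 63.55 g/mol = 4239.2 mol.
From the equation the Cu:AgNO3 mole ratio is 1:2, so n(AgNO3) = 4239.2 × 2/1 = 8478.4 mol.
Mass of AgNO3 = 8478.4 mol × 169.88 g/mol = 1.4403 × 10^6 g.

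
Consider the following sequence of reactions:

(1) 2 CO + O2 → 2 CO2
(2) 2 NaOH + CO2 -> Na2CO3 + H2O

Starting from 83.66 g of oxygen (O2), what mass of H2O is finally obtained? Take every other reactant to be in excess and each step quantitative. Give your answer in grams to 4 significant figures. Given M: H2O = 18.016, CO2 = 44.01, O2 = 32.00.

94.20 g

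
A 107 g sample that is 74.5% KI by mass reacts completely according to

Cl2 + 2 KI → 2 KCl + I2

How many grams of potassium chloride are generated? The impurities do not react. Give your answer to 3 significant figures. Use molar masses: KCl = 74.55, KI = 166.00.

35.8 g

Mass of pure KI = 107 g × 0.745 = 79.72 g.
n(KI) = 79.72 g / 166.00 g/mol = 0.4802 mol.
From the equation the KI:KCl mole ratio is 2:2, so n(KCl) = 0.4802 × 2/2 = 0.4802 mol.
Mass of KCl = 0.4802 mol × 74.55 g/mol = 35.80 g.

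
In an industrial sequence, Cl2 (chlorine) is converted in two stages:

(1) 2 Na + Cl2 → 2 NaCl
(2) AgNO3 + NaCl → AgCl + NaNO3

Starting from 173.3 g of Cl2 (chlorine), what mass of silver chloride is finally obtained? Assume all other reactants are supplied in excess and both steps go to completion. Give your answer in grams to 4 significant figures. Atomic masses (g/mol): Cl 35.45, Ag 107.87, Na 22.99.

M(Cl2) = 2(35.45) = 70.90 g/mol.
M(AgCl) = 107.87 + 35.45 = 143.32 g/mol.
n(Cl2) = 173.30 / 70.90 = 2.4443 mol.
Step 1 gives a 1:2 ratio of Cl2 to NaCl, so n(NaCl) = 4.8886 mol.
In step 2 the NaCl:AgCl ratio is 1:1, so n(AgCl) = 4.8886 mol.
Mass of AgCl = 4.8886 × 143.32 = 700.63 g.

700.6 g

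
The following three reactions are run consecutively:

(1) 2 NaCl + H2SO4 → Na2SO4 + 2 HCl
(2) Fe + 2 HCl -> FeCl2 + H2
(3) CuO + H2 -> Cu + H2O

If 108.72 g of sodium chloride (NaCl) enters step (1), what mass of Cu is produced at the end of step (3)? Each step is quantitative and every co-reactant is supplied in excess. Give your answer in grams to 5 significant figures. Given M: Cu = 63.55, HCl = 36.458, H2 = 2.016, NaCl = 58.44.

n(NaCl) = 108.72 / 58.44 = 1.86037 mol.
Reaction (1): NaCl→HCl ratio 2:2 ⇒ n(HCl) = 1.86037 mol.
Reaction (2): HCl→H2 ratio 2:1 ⇒ n(H2) = 0.930185 mol.
Reaction (3): H2→Cu ratio 1:1 ⇒ n(Cu) = 0.930185 mol.
Mass of Cu = 0.930185 × 63.55 = 59.1132 g.

59.113 g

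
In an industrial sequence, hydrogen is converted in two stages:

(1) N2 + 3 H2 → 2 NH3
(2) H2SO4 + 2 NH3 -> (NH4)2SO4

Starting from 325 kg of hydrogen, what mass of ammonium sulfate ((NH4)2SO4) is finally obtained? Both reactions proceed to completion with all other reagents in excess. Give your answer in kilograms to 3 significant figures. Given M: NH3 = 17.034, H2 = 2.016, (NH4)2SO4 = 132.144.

325 kg = 325000 g.
n(H2) = 325000 / 2.016 = 161200 mol.
Step 1 gives a 3:2 ratio of H2 to NH3, so n(NH3) = 107500 mol.
In step 2 the NH3:(NH4)2SO4 ratio is 2:1, so n((NH4)2SO4) = 53740 mol.
Mass of (NH4)2SO4 = 53740 × 132.144 = 7.101 × 10^6 g = 7100 kg.

7100 kg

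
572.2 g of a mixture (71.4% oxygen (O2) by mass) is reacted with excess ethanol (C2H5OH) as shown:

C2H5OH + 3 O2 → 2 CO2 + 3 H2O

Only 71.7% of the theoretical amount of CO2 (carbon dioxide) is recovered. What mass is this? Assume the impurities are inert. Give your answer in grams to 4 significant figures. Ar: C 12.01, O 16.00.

Pure O2 available = 572.2 g × 0.714 = 408.55 g.
M(O2) = 2(16.00) = 32.00 g/mol.
M(CO2) = 12.01 + 2(16.00) = 44.01 g/mol.
n(O2) = 408.55 g / 32.00 g/mol = 12.767 mol.
From the equation the O2:CO2 mole ratio is 3:2, so n(CO2) = 12.767 × 2/3 = 8.5115 mol.
Mass of CO2 = 8.5115 mol × 44.01 g/mol = 374.59 g.
Actual mass collected = 374.59 g × 0.717 = 268.58 g.

268.6 g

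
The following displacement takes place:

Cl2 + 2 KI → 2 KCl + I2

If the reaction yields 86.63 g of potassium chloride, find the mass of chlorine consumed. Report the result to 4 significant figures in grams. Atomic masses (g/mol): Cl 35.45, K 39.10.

M(KCl) = 39.10 + 35.45 = 74.55 g/mol.
M(Cl2) = 2(35.45) = 70.90 g/mol.
n(KCl) = 86.630 g / 74.55 g/mol = 1.1620 mol.
From the equation the KCl:Cl2 mole ratio is 2:1, so n(Cl2) = 1.1620 × 1/2 = 0.58102 mol.
Mass of Cl2 = 0.58102 mol × 70.90 g/mol = 41.194 g.

41.19 g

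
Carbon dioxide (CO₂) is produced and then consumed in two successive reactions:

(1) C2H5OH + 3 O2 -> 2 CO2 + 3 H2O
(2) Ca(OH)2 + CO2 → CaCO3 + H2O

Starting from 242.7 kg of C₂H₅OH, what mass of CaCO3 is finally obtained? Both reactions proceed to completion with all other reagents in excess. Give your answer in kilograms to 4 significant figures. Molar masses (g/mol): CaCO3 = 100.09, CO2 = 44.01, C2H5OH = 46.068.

1055 kg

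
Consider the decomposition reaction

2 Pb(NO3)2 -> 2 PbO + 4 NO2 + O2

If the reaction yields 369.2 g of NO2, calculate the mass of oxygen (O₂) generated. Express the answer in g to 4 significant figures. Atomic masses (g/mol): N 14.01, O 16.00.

64.19 g

M(NO2) = 14.01 + 2(16.00) = 46.01 g/mol.
M(O2) = 2(16.00) = 32.00 g/mol.
n(NO2) = 369.20 g / 46.01 g/mol = 8.0243 mol.
From the equation the NO2:O2 mole ratio is 4:1, so n(O2) = 8.0243 × 1/4 = 2.0061 mol.
Mass of O2 = 2.0061 mol × 32.00 g/mol = 64.195 g.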